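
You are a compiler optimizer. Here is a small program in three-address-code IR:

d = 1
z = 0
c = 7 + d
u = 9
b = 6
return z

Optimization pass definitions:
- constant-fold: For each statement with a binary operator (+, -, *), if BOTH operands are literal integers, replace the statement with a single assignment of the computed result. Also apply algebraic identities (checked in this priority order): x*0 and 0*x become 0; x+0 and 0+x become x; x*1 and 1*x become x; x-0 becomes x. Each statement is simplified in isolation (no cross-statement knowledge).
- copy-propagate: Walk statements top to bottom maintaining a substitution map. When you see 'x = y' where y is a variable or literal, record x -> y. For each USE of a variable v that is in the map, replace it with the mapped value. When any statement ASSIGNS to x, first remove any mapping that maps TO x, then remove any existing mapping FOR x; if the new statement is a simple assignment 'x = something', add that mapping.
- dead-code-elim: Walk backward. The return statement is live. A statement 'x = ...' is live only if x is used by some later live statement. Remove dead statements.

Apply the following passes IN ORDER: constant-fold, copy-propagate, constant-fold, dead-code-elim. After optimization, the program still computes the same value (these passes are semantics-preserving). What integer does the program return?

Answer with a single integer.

Initial IR:
  d = 1
  z = 0
  c = 7 + d
  u = 9
  b = 6
  return z
After constant-fold (6 stmts):
  d = 1
  z = 0
  c = 7 + d
  u = 9
  b = 6
  return z
After copy-propagate (6 stmts):
  d = 1
  z = 0
  c = 7 + 1
  u = 9
  b = 6
  return 0
After constant-fold (6 stmts):
  d = 1
  z = 0
  c = 8
  u = 9
  b = 6
  return 0
After dead-code-elim (1 stmts):
  return 0
Evaluate:
  d = 1  =>  d = 1
  z = 0  =>  z = 0
  c = 7 + d  =>  c = 8
  u = 9  =>  u = 9
  b = 6  =>  b = 6
  return z = 0

Answer: 0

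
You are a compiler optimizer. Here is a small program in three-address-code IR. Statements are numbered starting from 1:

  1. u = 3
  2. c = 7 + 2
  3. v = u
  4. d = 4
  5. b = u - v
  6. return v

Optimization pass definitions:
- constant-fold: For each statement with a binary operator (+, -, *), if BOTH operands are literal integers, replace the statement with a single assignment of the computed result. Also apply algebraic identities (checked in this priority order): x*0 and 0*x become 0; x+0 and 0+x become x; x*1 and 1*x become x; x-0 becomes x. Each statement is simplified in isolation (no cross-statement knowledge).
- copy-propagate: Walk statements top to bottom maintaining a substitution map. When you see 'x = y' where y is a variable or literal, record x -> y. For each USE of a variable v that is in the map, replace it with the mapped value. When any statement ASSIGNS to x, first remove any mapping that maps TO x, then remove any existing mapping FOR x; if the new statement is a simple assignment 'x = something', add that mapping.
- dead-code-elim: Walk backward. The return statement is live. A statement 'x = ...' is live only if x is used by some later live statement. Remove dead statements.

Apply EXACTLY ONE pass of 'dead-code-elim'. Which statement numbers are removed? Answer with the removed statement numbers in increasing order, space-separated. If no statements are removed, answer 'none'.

Answer: 2 4 5

Derivation:
Backward liveness scan:
Stmt 1 'u = 3': KEEP (u is live); live-in = []
Stmt 2 'c = 7 + 2': DEAD (c not in live set ['u'])
Stmt 3 'v = u': KEEP (v is live); live-in = ['u']
Stmt 4 'd = 4': DEAD (d not in live set ['v'])
Stmt 5 'b = u - v': DEAD (b not in live set ['v'])
Stmt 6 'return v': KEEP (return); live-in = ['v']
Removed statement numbers: [2, 4, 5]
Surviving IR:
  u = 3
  v = u
  return v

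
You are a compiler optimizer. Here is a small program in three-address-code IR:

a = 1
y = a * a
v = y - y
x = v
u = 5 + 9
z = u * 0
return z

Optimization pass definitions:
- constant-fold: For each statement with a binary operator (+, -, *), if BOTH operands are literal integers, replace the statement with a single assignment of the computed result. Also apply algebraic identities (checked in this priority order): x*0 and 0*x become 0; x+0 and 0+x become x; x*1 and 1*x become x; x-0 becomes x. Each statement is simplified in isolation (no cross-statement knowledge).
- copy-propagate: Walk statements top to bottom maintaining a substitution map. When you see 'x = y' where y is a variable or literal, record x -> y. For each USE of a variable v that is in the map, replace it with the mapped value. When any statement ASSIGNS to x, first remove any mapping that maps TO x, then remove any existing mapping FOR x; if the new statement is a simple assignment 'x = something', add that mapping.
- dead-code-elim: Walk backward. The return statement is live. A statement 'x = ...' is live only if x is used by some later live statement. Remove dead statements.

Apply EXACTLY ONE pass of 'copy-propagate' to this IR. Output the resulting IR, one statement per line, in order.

Answer: a = 1
y = 1 * 1
v = y - y
x = v
u = 5 + 9
z = u * 0
return z

Derivation:
Applying copy-propagate statement-by-statement:
  [1] a = 1  (unchanged)
  [2] y = a * a  -> y = 1 * 1
  [3] v = y - y  (unchanged)
  [4] x = v  (unchanged)
  [5] u = 5 + 9  (unchanged)
  [6] z = u * 0  (unchanged)
  [7] return z  (unchanged)
Result (7 stmts):
  a = 1
  y = 1 * 1
  v = y - y
  x = v
  u = 5 + 9
  z = u * 0
  return z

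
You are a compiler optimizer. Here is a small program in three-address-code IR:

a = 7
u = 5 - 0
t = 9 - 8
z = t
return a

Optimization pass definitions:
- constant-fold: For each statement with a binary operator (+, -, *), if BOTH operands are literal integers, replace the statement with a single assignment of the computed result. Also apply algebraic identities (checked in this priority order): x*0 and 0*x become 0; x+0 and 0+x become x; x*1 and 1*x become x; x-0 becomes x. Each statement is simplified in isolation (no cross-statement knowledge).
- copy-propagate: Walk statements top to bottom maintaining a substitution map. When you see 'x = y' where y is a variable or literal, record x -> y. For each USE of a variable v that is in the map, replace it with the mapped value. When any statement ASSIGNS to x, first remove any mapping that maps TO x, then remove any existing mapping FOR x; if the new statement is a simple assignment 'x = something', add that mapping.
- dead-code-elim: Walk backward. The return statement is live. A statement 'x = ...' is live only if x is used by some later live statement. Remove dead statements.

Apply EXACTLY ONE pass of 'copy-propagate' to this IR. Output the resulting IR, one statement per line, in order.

Applying copy-propagate statement-by-statement:
  [1] a = 7  (unchanged)
  [2] u = 5 - 0  (unchanged)
  [3] t = 9 - 8  (unchanged)
  [4] z = t  (unchanged)
  [5] return a  -> return 7
Result (5 stmts):
  a = 7
  u = 5 - 0
  t = 9 - 8
  z = t
  return 7

Answer: a = 7
u = 5 - 0
t = 9 - 8
z = t
return 7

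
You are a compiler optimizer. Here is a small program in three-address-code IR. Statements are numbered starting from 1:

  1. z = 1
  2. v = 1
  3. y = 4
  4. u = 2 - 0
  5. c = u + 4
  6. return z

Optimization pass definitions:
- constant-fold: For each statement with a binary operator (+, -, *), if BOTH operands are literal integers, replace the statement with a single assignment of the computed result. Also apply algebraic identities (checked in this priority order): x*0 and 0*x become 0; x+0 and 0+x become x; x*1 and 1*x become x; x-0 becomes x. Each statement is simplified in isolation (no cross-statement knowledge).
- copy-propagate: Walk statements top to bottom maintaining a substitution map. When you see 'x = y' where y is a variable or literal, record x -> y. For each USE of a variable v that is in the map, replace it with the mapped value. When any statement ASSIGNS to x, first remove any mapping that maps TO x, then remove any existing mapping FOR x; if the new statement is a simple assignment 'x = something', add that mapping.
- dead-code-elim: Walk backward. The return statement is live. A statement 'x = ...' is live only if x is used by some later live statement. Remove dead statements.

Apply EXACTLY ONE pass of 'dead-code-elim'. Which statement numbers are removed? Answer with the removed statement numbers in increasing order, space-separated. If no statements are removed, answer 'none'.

Answer: 2 3 4 5

Derivation:
Backward liveness scan:
Stmt 1 'z = 1': KEEP (z is live); live-in = []
Stmt 2 'v = 1': DEAD (v not in live set ['z'])
Stmt 3 'y = 4': DEAD (y not in live set ['z'])
Stmt 4 'u = 2 - 0': DEAD (u not in live set ['z'])
Stmt 5 'c = u + 4': DEAD (c not in live set ['z'])
Stmt 6 'return z': KEEP (return); live-in = ['z']
Removed statement numbers: [2, 3, 4, 5]
Surviving IR:
  z = 1
  return z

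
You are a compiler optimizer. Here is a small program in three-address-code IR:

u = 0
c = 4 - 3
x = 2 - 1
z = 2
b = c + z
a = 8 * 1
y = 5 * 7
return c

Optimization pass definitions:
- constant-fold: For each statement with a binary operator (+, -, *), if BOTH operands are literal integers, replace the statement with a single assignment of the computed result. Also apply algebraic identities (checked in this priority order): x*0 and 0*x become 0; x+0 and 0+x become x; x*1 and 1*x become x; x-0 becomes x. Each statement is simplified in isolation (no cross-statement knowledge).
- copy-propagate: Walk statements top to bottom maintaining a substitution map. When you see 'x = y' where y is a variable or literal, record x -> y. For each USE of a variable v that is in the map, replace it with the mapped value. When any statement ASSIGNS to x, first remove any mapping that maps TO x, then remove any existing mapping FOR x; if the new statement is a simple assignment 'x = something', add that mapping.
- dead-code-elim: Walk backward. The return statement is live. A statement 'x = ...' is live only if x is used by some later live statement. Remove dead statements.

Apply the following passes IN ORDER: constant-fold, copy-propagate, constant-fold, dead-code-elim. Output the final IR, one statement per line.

Answer: return 1

Derivation:
Initial IR:
  u = 0
  c = 4 - 3
  x = 2 - 1
  z = 2
  b = c + z
  a = 8 * 1
  y = 5 * 7
  return c
After constant-fold (8 stmts):
  u = 0
  c = 1
  x = 1
  z = 2
  b = c + z
  a = 8
  y = 35
  return c
After copy-propagate (8 stmts):
  u = 0
  c = 1
  x = 1
  z = 2
  b = 1 + 2
  a = 8
  y = 35
  return 1
After constant-fold (8 stmts):
  u = 0
  c = 1
  x = 1
  z = 2
  b = 3
  a = 8
  y = 35
  return 1
After dead-code-elim (1 stmts):
  return 1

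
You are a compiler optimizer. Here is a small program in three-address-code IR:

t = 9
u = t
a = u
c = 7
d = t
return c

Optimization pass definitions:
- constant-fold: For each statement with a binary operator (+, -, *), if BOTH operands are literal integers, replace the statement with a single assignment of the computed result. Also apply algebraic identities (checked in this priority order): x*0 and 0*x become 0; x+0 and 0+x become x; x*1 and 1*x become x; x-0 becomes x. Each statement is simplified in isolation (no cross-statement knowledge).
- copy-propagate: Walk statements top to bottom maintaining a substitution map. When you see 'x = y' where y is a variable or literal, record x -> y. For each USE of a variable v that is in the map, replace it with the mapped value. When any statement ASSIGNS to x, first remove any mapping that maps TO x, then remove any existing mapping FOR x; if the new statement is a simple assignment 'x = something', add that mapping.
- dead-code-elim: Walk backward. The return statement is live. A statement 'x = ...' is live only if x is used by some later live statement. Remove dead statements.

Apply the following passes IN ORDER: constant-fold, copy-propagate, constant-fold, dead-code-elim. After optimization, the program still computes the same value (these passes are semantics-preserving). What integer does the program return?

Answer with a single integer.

Initial IR:
  t = 9
  u = t
  a = u
  c = 7
  d = t
  return c
After constant-fold (6 stmts):
  t = 9
  u = t
  a = u
  c = 7
  d = t
  return c
After copy-propagate (6 stmts):
  t = 9
  u = 9
  a = 9
  c = 7
  d = 9
  return 7
After constant-fold (6 stmts):
  t = 9
  u = 9
  a = 9
  c = 7
  d = 9
  return 7
After dead-code-elim (1 stmts):
  return 7
Evaluate:
  t = 9  =>  t = 9
  u = t  =>  u = 9
  a = u  =>  a = 9
  c = 7  =>  c = 7
  d = t  =>  d = 9
  return c = 7

Answer: 7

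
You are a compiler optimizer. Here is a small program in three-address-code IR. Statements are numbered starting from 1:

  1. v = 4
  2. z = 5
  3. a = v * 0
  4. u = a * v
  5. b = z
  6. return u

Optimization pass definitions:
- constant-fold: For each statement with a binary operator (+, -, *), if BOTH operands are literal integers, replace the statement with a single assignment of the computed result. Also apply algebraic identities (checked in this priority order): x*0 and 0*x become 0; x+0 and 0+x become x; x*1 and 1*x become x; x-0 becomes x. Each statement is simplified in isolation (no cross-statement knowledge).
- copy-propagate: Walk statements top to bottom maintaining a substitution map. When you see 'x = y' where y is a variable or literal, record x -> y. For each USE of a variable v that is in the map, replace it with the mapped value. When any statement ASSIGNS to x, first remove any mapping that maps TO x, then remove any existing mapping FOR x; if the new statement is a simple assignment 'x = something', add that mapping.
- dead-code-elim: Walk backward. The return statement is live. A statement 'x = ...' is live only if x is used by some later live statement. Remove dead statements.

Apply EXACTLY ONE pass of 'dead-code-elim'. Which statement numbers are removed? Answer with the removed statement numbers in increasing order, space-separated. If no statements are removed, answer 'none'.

Backward liveness scan:
Stmt 1 'v = 4': KEEP (v is live); live-in = []
Stmt 2 'z = 5': DEAD (z not in live set ['v'])
Stmt 3 'a = v * 0': KEEP (a is live); live-in = ['v']
Stmt 4 'u = a * v': KEEP (u is live); live-in = ['a', 'v']
Stmt 5 'b = z': DEAD (b not in live set ['u'])
Stmt 6 'return u': KEEP (return); live-in = ['u']
Removed statement numbers: [2, 5]
Surviving IR:
  v = 4
  a = v * 0
  u = a * v
  return u

Answer: 2 5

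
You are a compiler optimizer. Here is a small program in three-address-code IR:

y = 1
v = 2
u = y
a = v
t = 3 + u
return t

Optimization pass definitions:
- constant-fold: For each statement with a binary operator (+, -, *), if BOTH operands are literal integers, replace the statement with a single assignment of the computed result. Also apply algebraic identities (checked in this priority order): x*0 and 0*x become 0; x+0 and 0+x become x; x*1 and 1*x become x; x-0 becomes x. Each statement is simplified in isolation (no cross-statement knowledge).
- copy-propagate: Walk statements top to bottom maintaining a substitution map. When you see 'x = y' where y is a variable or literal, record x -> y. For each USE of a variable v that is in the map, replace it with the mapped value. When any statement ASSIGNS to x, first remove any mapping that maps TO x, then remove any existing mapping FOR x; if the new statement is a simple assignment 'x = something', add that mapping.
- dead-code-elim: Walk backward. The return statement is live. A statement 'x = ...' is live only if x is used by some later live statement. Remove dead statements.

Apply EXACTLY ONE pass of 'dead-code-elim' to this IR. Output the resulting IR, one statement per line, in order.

Answer: y = 1
u = y
t = 3 + u
return t

Derivation:
Applying dead-code-elim statement-by-statement:
  [6] return t  -> KEEP (return); live=['t']
  [5] t = 3 + u  -> KEEP; live=['u']
  [4] a = v  -> DEAD (a not live)
  [3] u = y  -> KEEP; live=['y']
  [2] v = 2  -> DEAD (v not live)
  [1] y = 1  -> KEEP; live=[]
Result (4 stmts):
  y = 1
  u = y
  t = 3 + u
  return t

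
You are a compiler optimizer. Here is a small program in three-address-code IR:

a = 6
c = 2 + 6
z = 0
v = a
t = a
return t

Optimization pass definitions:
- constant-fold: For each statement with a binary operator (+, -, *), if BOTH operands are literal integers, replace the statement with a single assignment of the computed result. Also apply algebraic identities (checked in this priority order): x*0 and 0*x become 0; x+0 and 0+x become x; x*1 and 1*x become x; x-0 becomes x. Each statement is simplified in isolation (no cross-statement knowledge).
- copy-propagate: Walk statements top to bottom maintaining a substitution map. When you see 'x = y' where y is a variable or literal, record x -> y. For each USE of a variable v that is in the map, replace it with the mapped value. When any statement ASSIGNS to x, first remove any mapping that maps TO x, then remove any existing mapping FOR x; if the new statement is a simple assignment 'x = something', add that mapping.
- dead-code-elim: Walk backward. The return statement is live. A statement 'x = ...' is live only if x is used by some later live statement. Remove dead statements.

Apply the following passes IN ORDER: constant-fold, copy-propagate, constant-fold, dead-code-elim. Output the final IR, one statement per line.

Initial IR:
  a = 6
  c = 2 + 6
  z = 0
  v = a
  t = a
  return t
After constant-fold (6 stmts):
  a = 6
  c = 8
  z = 0
  v = a
  t = a
  return t
After copy-propagate (6 stmts):
  a = 6
  c = 8
  z = 0
  v = 6
  t = 6
  return 6
After constant-fold (6 stmts):
  a = 6
  c = 8
  z = 0
  v = 6
  t = 6
  return 6
After dead-code-elim (1 stmts):
  return 6

Answer: return 6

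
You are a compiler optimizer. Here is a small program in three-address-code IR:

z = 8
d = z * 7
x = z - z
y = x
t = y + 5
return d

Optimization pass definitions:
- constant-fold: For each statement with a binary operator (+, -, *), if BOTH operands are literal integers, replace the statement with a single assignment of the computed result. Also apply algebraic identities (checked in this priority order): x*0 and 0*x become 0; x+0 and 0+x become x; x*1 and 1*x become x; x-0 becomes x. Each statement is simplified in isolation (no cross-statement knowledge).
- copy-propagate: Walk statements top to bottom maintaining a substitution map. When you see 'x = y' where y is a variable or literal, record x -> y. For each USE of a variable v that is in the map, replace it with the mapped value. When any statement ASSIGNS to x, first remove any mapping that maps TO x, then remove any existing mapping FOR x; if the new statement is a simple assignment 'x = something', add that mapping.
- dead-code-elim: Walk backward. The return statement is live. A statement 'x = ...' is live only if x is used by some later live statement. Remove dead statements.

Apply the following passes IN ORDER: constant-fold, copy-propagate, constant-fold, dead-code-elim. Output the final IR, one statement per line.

Initial IR:
  z = 8
  d = z * 7
  x = z - z
  y = x
  t = y + 5
  return d
After constant-fold (6 stmts):
  z = 8
  d = z * 7
  x = z - z
  y = x
  t = y + 5
  return d
After copy-propagate (6 stmts):
  z = 8
  d = 8 * 7
  x = 8 - 8
  y = x
  t = x + 5
  return d
After constant-fold (6 stmts):
  z = 8
  d = 56
  x = 0
  y = x
  t = x + 5
  return d
After dead-code-elim (2 stmts):
  d = 56
  return d

Answer: d = 56
return d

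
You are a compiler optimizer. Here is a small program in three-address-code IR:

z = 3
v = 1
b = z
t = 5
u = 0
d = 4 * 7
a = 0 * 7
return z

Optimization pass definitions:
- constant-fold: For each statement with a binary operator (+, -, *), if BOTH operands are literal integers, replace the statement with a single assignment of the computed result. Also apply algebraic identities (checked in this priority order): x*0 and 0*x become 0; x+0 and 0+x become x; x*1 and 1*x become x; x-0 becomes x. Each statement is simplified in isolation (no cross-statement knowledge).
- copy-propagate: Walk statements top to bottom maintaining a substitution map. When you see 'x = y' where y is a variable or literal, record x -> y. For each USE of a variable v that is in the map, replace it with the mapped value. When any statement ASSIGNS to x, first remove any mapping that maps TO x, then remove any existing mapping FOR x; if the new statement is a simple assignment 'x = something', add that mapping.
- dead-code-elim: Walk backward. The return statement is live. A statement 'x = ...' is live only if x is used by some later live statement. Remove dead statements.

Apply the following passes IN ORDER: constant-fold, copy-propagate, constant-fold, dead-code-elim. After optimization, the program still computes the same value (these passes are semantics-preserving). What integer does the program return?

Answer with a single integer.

Initial IR:
  z = 3
  v = 1
  b = z
  t = 5
  u = 0
  d = 4 * 7
  a = 0 * 7
  return z
After constant-fold (8 stmts):
  z = 3
  v = 1
  b = z
  t = 5
  u = 0
  d = 28
  a = 0
  return z
After copy-propagate (8 stmts):
  z = 3
  v = 1
  b = 3
  t = 5
  u = 0
  d = 28
  a = 0
  return 3
After constant-fold (8 stmts):
  z = 3
  v = 1
  b = 3
  t = 5
  u = 0
  d = 28
  a = 0
  return 3
After dead-code-elim (1 stmts):
  return 3
Evaluate:
  z = 3  =>  z = 3
  v = 1  =>  v = 1
  b = z  =>  b = 3
  t = 5  =>  t = 5
  u = 0  =>  u = 0
  d = 4 * 7  =>  d = 28
  a = 0 * 7  =>  a = 0
  return z = 3

Answer: 3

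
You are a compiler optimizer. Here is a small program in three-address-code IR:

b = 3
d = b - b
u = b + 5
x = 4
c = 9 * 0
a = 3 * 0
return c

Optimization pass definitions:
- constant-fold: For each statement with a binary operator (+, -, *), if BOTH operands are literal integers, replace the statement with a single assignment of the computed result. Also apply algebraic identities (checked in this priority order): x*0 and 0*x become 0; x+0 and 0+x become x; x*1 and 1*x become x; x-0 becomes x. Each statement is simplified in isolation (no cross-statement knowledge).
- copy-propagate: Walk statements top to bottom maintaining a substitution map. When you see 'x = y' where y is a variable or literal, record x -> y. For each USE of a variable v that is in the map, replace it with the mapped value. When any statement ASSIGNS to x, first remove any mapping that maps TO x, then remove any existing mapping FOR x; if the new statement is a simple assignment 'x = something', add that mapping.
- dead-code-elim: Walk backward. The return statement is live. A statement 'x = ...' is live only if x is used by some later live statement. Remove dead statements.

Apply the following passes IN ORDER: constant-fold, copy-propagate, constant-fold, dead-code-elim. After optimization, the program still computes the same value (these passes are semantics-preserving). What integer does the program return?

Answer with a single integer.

Answer: 0

Derivation:
Initial IR:
  b = 3
  d = b - b
  u = b + 5
  x = 4
  c = 9 * 0
  a = 3 * 0
  return c
After constant-fold (7 stmts):
  b = 3
  d = b - b
  u = b + 5
  x = 4
  c = 0
  a = 0
  return c
After copy-propagate (7 stmts):
  b = 3
  d = 3 - 3
  u = 3 + 5
  x = 4
  c = 0
  a = 0
  return 0
After constant-fold (7 stmts):
  b = 3
  d = 0
  u = 8
  x = 4
  c = 0
  a = 0
  return 0
After dead-code-elim (1 stmts):
  return 0
Evaluate:
  b = 3  =>  b = 3
  d = b - b  =>  d = 0
  u = b + 5  =>  u = 8
  x = 4  =>  x = 4
  c = 9 * 0  =>  c = 0
  a = 3 * 0  =>  a = 0
  return c = 0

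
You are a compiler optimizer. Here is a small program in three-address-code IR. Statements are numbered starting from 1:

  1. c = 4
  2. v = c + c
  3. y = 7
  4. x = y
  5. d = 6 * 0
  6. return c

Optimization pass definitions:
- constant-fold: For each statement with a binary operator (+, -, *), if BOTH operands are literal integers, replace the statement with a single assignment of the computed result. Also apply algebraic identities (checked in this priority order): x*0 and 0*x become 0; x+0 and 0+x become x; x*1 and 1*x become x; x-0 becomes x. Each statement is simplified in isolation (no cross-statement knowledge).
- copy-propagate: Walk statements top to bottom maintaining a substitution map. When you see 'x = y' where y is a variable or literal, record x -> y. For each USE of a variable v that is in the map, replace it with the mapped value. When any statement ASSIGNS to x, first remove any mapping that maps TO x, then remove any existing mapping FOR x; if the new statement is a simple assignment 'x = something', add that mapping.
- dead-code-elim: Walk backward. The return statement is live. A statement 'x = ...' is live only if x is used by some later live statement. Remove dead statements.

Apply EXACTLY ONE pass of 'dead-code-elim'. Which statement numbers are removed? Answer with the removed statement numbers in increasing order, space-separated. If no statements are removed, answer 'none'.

Answer: 2 3 4 5

Derivation:
Backward liveness scan:
Stmt 1 'c = 4': KEEP (c is live); live-in = []
Stmt 2 'v = c + c': DEAD (v not in live set ['c'])
Stmt 3 'y = 7': DEAD (y not in live set ['c'])
Stmt 4 'x = y': DEAD (x not in live set ['c'])
Stmt 5 'd = 6 * 0': DEAD (d not in live set ['c'])
Stmt 6 'return c': KEEP (return); live-in = ['c']
Removed statement numbers: [2, 3, 4, 5]
Surviving IR:
  c = 4
  return c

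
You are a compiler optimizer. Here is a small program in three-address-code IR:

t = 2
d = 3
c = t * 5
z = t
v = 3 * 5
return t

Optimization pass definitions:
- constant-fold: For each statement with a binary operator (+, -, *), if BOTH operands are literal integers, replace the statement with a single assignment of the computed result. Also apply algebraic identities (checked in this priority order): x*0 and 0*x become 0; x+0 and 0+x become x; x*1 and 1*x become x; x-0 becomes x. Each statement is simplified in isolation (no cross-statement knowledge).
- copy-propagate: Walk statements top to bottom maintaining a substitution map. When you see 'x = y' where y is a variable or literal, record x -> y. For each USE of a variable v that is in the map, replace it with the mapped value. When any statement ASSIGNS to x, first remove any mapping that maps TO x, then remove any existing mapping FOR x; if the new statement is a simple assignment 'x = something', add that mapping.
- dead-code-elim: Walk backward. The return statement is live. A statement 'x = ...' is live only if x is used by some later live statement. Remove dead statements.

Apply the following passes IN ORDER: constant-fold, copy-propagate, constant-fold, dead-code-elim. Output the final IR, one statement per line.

Answer: return 2

Derivation:
Initial IR:
  t = 2
  d = 3
  c = t * 5
  z = t
  v = 3 * 5
  return t
After constant-fold (6 stmts):
  t = 2
  d = 3
  c = t * 5
  z = t
  v = 15
  return t
After copy-propagate (6 stmts):
  t = 2
  d = 3
  c = 2 * 5
  z = 2
  v = 15
  return 2
After constant-fold (6 stmts):
  t = 2
  d = 3
  c = 10
  z = 2
  v = 15
  return 2
After dead-code-elim (1 stmts):
  return 2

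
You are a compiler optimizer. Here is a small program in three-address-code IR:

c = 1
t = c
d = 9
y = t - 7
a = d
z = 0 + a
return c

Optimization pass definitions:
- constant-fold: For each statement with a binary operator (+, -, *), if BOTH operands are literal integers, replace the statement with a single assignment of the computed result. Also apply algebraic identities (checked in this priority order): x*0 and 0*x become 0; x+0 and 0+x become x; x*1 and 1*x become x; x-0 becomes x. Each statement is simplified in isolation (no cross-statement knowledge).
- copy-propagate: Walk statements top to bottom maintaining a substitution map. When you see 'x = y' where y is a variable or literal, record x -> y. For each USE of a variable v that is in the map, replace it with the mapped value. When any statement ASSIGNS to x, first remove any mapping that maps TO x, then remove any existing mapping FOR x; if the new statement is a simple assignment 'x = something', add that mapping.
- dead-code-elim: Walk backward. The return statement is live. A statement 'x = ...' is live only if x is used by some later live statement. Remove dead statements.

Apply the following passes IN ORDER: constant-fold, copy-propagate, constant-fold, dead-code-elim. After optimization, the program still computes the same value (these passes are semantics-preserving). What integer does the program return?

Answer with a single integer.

Answer: 1

Derivation:
Initial IR:
  c = 1
  t = c
  d = 9
  y = t - 7
  a = d
  z = 0 + a
  return c
After constant-fold (7 stmts):
  c = 1
  t = c
  d = 9
  y = t - 7
  a = d
  z = a
  return c
After copy-propagate (7 stmts):
  c = 1
  t = 1
  d = 9
  y = 1 - 7
  a = 9
  z = 9
  return 1
After constant-fold (7 stmts):
  c = 1
  t = 1
  d = 9
  y = -6
  a = 9
  z = 9
  return 1
After dead-code-elim (1 stmts):
  return 1
Evaluate:
  c = 1  =>  c = 1
  t = c  =>  t = 1
  d = 9  =>  d = 9
  y = t - 7  =>  y = -6
  a = d  =>  a = 9
  z = 0 + a  =>  z = 9
  return c = 1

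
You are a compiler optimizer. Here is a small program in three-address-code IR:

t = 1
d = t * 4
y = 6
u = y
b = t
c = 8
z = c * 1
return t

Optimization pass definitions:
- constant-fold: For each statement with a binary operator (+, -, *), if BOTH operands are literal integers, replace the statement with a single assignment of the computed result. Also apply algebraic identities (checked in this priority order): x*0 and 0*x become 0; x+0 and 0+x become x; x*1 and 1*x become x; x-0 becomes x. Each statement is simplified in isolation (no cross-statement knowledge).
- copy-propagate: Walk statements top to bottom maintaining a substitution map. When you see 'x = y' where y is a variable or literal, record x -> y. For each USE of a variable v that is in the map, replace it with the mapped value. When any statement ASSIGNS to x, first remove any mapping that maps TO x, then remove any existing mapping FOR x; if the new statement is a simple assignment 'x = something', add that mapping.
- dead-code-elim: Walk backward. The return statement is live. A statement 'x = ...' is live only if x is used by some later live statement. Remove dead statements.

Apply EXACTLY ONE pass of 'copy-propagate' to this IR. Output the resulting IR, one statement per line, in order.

Applying copy-propagate statement-by-statement:
  [1] t = 1  (unchanged)
  [2] d = t * 4  -> d = 1 * 4
  [3] y = 6  (unchanged)
  [4] u = y  -> u = 6
  [5] b = t  -> b = 1
  [6] c = 8  (unchanged)
  [7] z = c * 1  -> z = 8 * 1
  [8] return t  -> return 1
Result (8 stmts):
  t = 1
  d = 1 * 4
  y = 6
  u = 6
  b = 1
  c = 8
  z = 8 * 1
  return 1

Answer: t = 1
d = 1 * 4
y = 6
u = 6
b = 1
c = 8
z = 8 * 1
return 1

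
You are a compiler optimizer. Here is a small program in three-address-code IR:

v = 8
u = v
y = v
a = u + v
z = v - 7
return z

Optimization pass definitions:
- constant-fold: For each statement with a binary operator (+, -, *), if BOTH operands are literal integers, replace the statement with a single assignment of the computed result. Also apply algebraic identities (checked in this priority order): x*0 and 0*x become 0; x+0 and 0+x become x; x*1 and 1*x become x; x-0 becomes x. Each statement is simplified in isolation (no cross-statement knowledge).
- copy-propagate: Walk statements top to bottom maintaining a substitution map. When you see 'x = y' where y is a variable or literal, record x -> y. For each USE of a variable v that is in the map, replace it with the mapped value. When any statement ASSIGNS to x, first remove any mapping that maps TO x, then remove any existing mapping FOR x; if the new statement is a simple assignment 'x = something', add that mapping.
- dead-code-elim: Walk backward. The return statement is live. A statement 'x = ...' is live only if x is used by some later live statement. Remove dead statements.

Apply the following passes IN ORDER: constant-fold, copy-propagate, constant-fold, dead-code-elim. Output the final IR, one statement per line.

Initial IR:
  v = 8
  u = v
  y = v
  a = u + v
  z = v - 7
  return z
After constant-fold (6 stmts):
  v = 8
  u = v
  y = v
  a = u + v
  z = v - 7
  return z
After copy-propagate (6 stmts):
  v = 8
  u = 8
  y = 8
  a = 8 + 8
  z = 8 - 7
  return z
After constant-fold (6 stmts):
  v = 8
  u = 8
  y = 8
  a = 16
  z = 1
  return z
After dead-code-elim (2 stmts):
  z = 1
  return z

Answer: z = 1
return z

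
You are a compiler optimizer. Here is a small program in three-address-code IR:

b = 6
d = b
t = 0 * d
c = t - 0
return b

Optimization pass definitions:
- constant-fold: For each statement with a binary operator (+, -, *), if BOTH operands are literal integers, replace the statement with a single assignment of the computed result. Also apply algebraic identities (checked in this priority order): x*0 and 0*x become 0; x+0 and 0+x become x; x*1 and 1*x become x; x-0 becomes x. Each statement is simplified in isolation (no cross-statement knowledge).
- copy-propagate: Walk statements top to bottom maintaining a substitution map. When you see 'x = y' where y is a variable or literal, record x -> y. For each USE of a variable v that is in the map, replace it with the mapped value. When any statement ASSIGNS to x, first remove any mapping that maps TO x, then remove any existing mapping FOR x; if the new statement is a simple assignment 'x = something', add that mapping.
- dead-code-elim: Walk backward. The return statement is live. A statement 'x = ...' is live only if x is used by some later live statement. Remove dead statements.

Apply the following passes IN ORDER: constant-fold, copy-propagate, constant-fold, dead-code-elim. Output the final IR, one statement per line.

Initial IR:
  b = 6
  d = b
  t = 0 * d
  c = t - 0
  return b
After constant-fold (5 stmts):
  b = 6
  d = b
  t = 0
  c = t
  return b
After copy-propagate (5 stmts):
  b = 6
  d = 6
  t = 0
  c = 0
  return 6
After constant-fold (5 stmts):
  b = 6
  d = 6
  t = 0
  c = 0
  return 6
After dead-code-elim (1 stmts):
  return 6

Answer: return 6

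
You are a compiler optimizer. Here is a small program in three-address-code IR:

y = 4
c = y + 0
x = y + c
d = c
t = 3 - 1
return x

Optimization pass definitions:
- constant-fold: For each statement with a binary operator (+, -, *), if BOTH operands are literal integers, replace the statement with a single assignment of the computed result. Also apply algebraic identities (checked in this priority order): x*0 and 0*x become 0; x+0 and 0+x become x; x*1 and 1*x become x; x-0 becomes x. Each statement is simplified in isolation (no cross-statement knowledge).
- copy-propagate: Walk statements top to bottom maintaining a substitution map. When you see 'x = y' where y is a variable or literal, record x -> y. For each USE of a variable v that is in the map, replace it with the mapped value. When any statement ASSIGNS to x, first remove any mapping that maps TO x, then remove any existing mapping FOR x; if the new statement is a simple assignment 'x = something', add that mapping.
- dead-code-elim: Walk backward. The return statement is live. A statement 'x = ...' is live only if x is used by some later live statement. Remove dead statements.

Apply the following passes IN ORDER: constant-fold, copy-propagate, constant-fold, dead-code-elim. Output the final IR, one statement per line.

Initial IR:
  y = 4
  c = y + 0
  x = y + c
  d = c
  t = 3 - 1
  return x
After constant-fold (6 stmts):
  y = 4
  c = y
  x = y + c
  d = c
  t = 2
  return x
After copy-propagate (6 stmts):
  y = 4
  c = 4
  x = 4 + 4
  d = 4
  t = 2
  return x
After constant-fold (6 stmts):
  y = 4
  c = 4
  x = 8
  d = 4
  t = 2
  return x
After dead-code-elim (2 stmts):
  x = 8
  return x

Answer: x = 8
return x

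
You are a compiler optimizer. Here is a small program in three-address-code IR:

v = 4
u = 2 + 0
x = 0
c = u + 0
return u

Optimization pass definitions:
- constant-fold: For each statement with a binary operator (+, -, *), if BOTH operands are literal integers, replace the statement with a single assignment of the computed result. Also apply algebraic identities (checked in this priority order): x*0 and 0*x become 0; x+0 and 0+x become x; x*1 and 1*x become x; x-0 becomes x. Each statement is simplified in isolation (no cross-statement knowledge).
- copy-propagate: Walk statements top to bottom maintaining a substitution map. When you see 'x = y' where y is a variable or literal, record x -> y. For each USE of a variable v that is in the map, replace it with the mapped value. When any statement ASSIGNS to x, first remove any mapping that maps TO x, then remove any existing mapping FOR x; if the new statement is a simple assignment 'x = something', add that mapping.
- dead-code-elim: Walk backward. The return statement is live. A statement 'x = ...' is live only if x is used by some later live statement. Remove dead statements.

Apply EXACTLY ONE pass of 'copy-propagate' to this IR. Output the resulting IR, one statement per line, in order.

Answer: v = 4
u = 2 + 0
x = 0
c = u + 0
return u

Derivation:
Applying copy-propagate statement-by-statement:
  [1] v = 4  (unchanged)
  [2] u = 2 + 0  (unchanged)
  [3] x = 0  (unchanged)
  [4] c = u + 0  (unchanged)
  [5] return u  (unchanged)
Result (5 stmts):
  v = 4
  u = 2 + 0
  x = 0
  c = u + 0
  return u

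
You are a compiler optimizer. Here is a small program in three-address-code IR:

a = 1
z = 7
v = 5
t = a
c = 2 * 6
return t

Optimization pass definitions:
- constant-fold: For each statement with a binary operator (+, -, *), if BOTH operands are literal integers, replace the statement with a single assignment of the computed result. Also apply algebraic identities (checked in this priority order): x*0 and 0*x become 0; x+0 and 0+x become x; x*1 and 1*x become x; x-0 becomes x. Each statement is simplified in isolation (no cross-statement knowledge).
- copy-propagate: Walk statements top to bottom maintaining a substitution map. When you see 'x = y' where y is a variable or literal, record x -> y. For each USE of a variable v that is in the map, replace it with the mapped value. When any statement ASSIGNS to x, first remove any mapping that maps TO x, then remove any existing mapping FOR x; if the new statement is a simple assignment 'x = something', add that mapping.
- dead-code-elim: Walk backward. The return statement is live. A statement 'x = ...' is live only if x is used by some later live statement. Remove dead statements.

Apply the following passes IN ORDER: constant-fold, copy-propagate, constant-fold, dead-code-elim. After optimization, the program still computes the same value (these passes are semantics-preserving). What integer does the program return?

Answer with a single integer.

Initial IR:
  a = 1
  z = 7
  v = 5
  t = a
  c = 2 * 6
  return t
After constant-fold (6 stmts):
  a = 1
  z = 7
  v = 5
  t = a
  c = 12
  return t
After copy-propagate (6 stmts):
  a = 1
  z = 7
  v = 5
  t = 1
  c = 12
  return 1
After constant-fold (6 stmts):
  a = 1
  z = 7
  v = 5
  t = 1
  c = 12
  return 1
After dead-code-elim (1 stmts):
  return 1
Evaluate:
  a = 1  =>  a = 1
  z = 7  =>  z = 7
  v = 5  =>  v = 5
  t = a  =>  t = 1
  c = 2 * 6  =>  c = 12
  return t = 1

Answer: 1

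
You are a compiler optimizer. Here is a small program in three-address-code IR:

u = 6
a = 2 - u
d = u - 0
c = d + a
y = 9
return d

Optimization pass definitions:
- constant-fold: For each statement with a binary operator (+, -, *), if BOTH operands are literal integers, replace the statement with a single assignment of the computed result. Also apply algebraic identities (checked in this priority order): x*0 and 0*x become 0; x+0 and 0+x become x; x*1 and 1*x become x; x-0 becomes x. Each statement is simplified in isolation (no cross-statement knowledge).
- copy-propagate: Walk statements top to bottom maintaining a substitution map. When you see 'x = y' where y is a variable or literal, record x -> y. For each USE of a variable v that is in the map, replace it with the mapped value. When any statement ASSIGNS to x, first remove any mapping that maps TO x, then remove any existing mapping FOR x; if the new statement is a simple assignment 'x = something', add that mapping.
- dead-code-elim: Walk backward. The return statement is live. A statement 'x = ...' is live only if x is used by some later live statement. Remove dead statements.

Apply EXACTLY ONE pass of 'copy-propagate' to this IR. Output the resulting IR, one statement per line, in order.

Applying copy-propagate statement-by-statement:
  [1] u = 6  (unchanged)
  [2] a = 2 - u  -> a = 2 - 6
  [3] d = u - 0  -> d = 6 - 0
  [4] c = d + a  (unchanged)
  [5] y = 9  (unchanged)
  [6] return d  (unchanged)
Result (6 stmts):
  u = 6
  a = 2 - 6
  d = 6 - 0
  c = d + a
  y = 9
  return d

Answer: u = 6
a = 2 - 6
d = 6 - 0
c = d + a
y = 9
return d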